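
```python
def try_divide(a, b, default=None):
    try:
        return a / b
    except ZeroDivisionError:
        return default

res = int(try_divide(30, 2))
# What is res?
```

Step-by-step execution trace:
1. `try_divide(30, 2)` enters try: `return 30 / 2` → returns 15.0. No exception raised.
2. `except ZeroDivisionError` is skipped.
3. `int(15.0)` → 15 → res = 15.
Result: 15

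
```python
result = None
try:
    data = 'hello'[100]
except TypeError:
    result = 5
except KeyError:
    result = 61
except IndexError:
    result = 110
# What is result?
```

Step-by-step execution trace:
1. `data = 'hello'[100]` raises IndexError.
2. `except TypeError` does not match IndexError; skipped.
3. `except KeyError` does not match IndexError; skipped.
4. `except IndexError` matches → result = 110.
Result: 110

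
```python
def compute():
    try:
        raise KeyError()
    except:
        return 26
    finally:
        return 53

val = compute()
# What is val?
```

Step-by-step execution trace:
1. `compute()` enters try: `raise KeyError()` raises KeyError.
2. bare `except` matches → `return 26` sets pending return value 26.
3. Before returning, `finally: return 53` runs and overrides the pending return.
4. compute() returns 53 → val = 53.
Result: 53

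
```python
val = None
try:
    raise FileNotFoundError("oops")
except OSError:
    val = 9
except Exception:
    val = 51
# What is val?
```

Step-by-step execution trace:
1. `raise FileNotFoundError(...)` raises FileNotFoundError.
2. `except OSError` matches (FileNotFoundError is a subclass of OSError) → val = 9.
3. `except Exception` is not reached.
Result: 9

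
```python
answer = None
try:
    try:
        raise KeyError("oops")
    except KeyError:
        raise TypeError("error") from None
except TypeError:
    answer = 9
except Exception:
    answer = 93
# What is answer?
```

Step-by-step execution trace:
1. Inner try raises KeyError; inner `except KeyError` catches it.
2. `raise TypeError(...) from None` raises TypeError (from None suppresses __context__, but the active exception is still TypeError).
3. Outer `except TypeError` matches → answer = 9.
4. `except Exception` is not reached.
Result: 9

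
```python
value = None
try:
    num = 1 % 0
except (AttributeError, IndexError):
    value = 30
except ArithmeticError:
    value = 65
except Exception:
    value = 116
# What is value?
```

Step-by-step execution trace:
1. `num = 1 % 0` raises ZeroDivisionError.
2. `except (AttributeError, IndexError)` does not match ZeroDivisionError; skipped.
3. `except ArithmeticError` matches (ZeroDivisionError is a subclass of ArithmeticError) → value = 65.
4. `except Exception` is not reached.
Result: 65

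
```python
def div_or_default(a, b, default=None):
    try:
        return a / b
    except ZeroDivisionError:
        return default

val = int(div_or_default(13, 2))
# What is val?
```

Step-by-step execution trace:
1. `div_or_default(13, 2)` enters try: `return 13 / 2` → returns 6.5. No exception raised.
2. `except ZeroDivisionError` is skipped.
3. `int(6.5)` → 6 → val = 6.
Result: 6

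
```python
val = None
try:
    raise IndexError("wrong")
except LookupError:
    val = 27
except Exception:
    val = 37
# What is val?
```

Step-by-step execution trace:
1. `raise IndexError(...)` raises IndexError.
2. `except LookupError` matches (IndexError is a subclass of LookupError) → val = 27.
3. `except Exception` is not reached.
Result: 27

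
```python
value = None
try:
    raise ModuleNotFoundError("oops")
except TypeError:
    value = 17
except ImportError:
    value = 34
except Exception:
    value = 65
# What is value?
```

Step-by-step execution trace:
1. `raise ModuleNotFoundError(...)` raises ModuleNotFoundError.
2. `except TypeError` does not match (ModuleNotFoundError is not a subclass of TypeError); skipped.
3. `except ImportError` matches (ModuleNotFoundError is a subclass of ImportError) → value = 34.
4. `except Exception` is not reached.
Result: 34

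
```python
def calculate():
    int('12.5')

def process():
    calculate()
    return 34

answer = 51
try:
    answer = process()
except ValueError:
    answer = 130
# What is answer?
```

Step-by-step execution trace:
1. answer starts at 51.
2. try: `process()` calls `calculate()`.
3. `calculate()` evaluates `int('12.5')`, which raises ValueError; it propagates through process (uncaught).
4. `return 34` in process is not reached; the assignment to answer does not complete.
5. `except ValueError` matches → answer = 130.
Result: 130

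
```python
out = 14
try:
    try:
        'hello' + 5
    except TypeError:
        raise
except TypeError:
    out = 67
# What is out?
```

Step-by-step execution trace:
1. Inner try: `'hello' + 5` raises TypeError.
2. Inner `except TypeError` matches; bare `raise` re-raises the same TypeError.
3. Outer `except TypeError` matches → out = 67.
Result: 67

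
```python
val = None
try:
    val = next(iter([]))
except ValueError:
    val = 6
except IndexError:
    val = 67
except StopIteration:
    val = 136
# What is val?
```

Step-by-step execution trace:
1. `val = next(iter([]))` raises StopIteration.
2. `except ValueError` does not match StopIteration; skipped.
3. `except IndexError` does not match StopIteration; skipped.
4. `except StopIteration` matches → val = 136.
Result: 136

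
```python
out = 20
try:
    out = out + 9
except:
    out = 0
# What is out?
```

Step-by-step execution trace:
1. out starts at 20.
2. try: `out = out + 9` → out = 29. No exception raised.
3. `except` is skipped.
Result: 29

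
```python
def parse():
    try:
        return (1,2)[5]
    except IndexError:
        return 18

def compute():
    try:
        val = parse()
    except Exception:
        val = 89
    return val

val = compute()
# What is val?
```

Step-by-step execution trace:
1. `compute()` calls `parse()`.
2. In parse: `(1,2)[5]` raises IndexError; `except IndexError` catches it → returns 18.
3. In compute: `val = parse()` → val = 18. No exception reaches compute.
4. `except Exception` is skipped; compute returns 18.
5. val = 18.
Result: 18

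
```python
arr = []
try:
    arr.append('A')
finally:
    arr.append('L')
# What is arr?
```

Step-by-step execution trace:
1. try: `arr.append('A')` → arr = ['A'].
2. The try body completes without raising.
3. finally always runs: `arr.append('L')` → arr = ['A', 'L'].
Result: ['A', 'L']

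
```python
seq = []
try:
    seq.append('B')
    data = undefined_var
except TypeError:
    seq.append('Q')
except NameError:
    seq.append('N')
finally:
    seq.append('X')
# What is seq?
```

Step-by-step execution trace:
1. try: `seq.append('B')` → seq = ['B'].
2. `data = undefined_var` raises NameError.
3. `except TypeError` does not match NameError; skipped.
4. `except NameError` matches → `seq.append('N')` → seq = ['B', 'N'].
5. finally always runs: `seq.append('X')` → seq = ['B', 'N', 'X'].
Result: ['B', 'N', 'X']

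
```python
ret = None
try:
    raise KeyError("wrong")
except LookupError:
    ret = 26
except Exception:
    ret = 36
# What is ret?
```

Step-by-step execution trace:
1. `raise KeyError(...)` raises KeyError.
2. `except LookupError` matches (KeyError is a subclass of LookupError) → ret = 26.
3. `except Exception` is not reached.
Result: 26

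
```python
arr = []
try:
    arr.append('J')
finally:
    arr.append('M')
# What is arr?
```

Step-by-step execution trace:
1. try: `arr.append('J')` → arr = ['J'].
2. The try body completes without raising.
3. finally always runs: `arr.append('M')` → arr = ['J', 'M'].
Result: ['J', 'M']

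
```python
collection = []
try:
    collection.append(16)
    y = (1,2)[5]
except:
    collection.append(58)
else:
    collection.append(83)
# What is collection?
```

Step-by-step execution trace:
1. try: `collection.append(16)` → collection = [16].
2. `y = (1,2)[5]` raises IndexError.
3. bare `except` matches → `collection.append(58)` → collection = [16, 58].
4. `else` is skipped (an exception was raised).
Result: [16, 58]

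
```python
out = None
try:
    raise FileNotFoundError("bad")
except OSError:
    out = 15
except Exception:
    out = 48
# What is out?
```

Step-by-step execution trace:
1. `raise FileNotFoundError(...)` raises FileNotFoundError.
2. `except OSError` matches (FileNotFoundError is a subclass of OSError) → out = 15.
3. `except Exception` is not reached.
Result: 15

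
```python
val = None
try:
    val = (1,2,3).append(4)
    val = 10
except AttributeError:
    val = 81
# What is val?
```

Step-by-step execution trace:
1. `val = (1,2,3).append(4)` raises AttributeError.
2. `val = 10` is not reached.
3. `except AttributeError` matches → val = 81.
Result: 81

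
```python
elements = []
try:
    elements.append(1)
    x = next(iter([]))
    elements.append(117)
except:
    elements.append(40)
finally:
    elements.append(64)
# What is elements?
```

Step-by-step execution trace:
1. try: `elements.append(1)` → elements = [1].
2. `x = next(iter([]))` raises StopIteration; `elements.append(117)` is not reached.
3. bare `except` matches → `elements.append(40)` → elements = [1, 40].
4. finally always runs: `elements.append(64)` → elements = [1, 40, 64].
Result: [1, 40, 64]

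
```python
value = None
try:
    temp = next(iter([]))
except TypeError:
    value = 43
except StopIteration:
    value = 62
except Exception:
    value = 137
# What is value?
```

Step-by-step execution trace:
1. `temp = next(iter([]))` raises StopIteration.
2. `except TypeError` does not match StopIteration; skipped.
3. `except StopIteration` matches → value = 62.
4. Remaining except clauses are skipped.
Result: 62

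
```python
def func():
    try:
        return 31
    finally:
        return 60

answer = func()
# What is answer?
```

Step-by-step execution trace:
1. `func()` enters try: `return 31` sets pending return value 31.
2. Before returning, `finally: return 60` runs and overrides the pending return.
3. func() returns 60 → answer = 60.
Result: 60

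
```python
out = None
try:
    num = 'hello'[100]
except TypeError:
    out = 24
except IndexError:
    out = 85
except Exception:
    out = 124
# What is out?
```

Step-by-step execution trace:
1. `num = 'hello'[100]` raises IndexError.
2. `except TypeError` does not match IndexError; skipped.
3. `except IndexError` matches → out = 85.
4. Remaining except clauses are skipped.
Result: 85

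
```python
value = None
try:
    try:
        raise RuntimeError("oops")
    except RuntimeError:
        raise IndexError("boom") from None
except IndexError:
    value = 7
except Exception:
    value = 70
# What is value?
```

Step-by-step execution trace:
1. Inner try raises RuntimeError; inner `except RuntimeError` catches it.
2. `raise IndexError(...) from None` raises IndexError (from None suppresses __context__, but the active exception is still IndexError).
3. Outer `except IndexError` matches → value = 7.
4. `except Exception` is not reached.
Result: 7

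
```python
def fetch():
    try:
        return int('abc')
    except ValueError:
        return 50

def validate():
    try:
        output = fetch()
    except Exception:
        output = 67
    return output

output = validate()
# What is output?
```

Step-by-step execution trace:
1. `validate()` calls `fetch()`.
2. In fetch: `int('abc')` raises ValueError; `except ValueError` catches it → returns 50.
3. In validate: `output = fetch()` → output = 50. No exception reaches validate.
4. `except Exception` is skipped; validate returns 50.
5. output = 50.
Result: 50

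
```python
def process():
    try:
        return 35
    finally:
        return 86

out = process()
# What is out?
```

Step-by-step execution trace:
1. `process()` enters try: `return 35` sets pending return value 35.
2. Before returning, `finally: return 86` runs and overrides the pending return.
3. process() returns 86 → out = 86.
Result: 86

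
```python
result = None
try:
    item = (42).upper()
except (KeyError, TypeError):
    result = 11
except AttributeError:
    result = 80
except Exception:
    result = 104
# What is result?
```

Step-by-step execution trace:
1. `item = (42).upper()` raises AttributeError.
2. `except (KeyError, TypeError)` does not match AttributeError; skipped.
3. `except AttributeError` matches (exact type match) → result = 80.
4. `except Exception` is not reached.
Result: 80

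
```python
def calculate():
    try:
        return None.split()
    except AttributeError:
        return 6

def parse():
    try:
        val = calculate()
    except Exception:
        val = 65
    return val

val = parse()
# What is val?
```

Step-by-step execution trace:
1. `parse()` calls `calculate()`.
2. In calculate: `None.split()` raises AttributeError; `except AttributeError` catches it → returns 6.
3. In parse: `val = calculate()` → val = 6. No exception reaches parse.
4. `except Exception` is skipped; parse returns 6.
5. val = 6.
Result: 6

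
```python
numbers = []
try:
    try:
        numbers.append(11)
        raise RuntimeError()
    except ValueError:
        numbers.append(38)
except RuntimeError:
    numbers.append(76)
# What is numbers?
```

Step-by-step execution trace:
1. Inner try: `numbers.append(11)` → numbers = [11].
2. `raise RuntimeError()` raises RuntimeError.
3. Inner `except ValueError` does not match RuntimeError; exception propagates to outer try.
4. Outer `except RuntimeError` matches → `numbers.append(76)` → numbers = [11, 76].
Result: [11, 76]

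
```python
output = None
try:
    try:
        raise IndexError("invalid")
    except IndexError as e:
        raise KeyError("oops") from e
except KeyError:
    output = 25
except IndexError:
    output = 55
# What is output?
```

Step-by-step execution trace:
1. Inner try raises IndexError; inner `except IndexError as e` catches it.
2. `raise KeyError(...) from e` raises KeyError (IndexError is attached as __cause__, but only KeyError is active).
3. Outer `except KeyError` matches → output = 25.
4. `except IndexError` is not reached.
Result: 25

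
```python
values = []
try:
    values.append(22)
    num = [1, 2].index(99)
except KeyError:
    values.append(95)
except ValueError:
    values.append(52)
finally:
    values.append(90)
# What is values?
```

Step-by-step execution trace:
1. try: `values.append(22)` → values = [22].
2. `num = [1, 2].index(99)` raises ValueError.
3. `except KeyError` does not match ValueError; skipped.
4. `except ValueError` matches → `values.append(52)` → values = [22, 52].
5. finally always runs: `values.append(90)` → values = [22, 52, 90].
Result: [22, 52, 90]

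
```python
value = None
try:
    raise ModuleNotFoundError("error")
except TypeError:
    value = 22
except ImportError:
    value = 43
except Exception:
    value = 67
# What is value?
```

Step-by-step execution trace:
1. `raise ModuleNotFoundError(...)` raises ModuleNotFoundError.
2. `except TypeError` does not match (ModuleNotFoundError is not a subclass of TypeError); skipped.
3. `except ImportError` matches (ModuleNotFoundError is a subclass of ImportError) → value = 43.
4. `except Exception` is not reached.
Result: 43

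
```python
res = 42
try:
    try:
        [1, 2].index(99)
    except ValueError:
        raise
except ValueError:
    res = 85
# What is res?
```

Step-by-step execution trace:
1. Inner try: `[1, 2].index(99)` raises ValueError.
2. Inner `except ValueError` matches; bare `raise` re-raises the same ValueError.
3. Outer `except ValueError` matches → res = 85.
Result: 85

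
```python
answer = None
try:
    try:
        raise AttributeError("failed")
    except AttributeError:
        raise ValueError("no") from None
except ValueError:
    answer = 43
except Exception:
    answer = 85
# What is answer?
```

Step-by-step execution trace:
1. Inner try raises AttributeError; inner `except AttributeError` catches it.
2. `raise ValueError(...) from None` raises ValueError (from None suppresses __context__, but the active exception is still ValueError).
3. Outer `except ValueError` matches → answer = 43.
4. `except Exception` is not reached.
Result: 43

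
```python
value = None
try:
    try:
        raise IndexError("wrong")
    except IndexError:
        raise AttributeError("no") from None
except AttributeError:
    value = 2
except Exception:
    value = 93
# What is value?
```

Step-by-step execution trace:
1. Inner try raises IndexError; inner `except IndexError` catches it.
2. `raise AttributeError(...) from None` raises AttributeError (from None suppresses __context__, but the active exception is still AttributeError).
3. Outer `except AttributeError` matches → value = 2.
4. `except Exception` is not reached.
Result: 2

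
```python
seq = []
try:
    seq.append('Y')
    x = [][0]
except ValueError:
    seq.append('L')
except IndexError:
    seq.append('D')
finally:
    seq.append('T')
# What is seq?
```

Step-by-step execution trace:
1. try: `seq.append('Y')` → seq = ['Y'].
2. `x = [][0]` raises IndexError.
3. `except ValueError` does not match IndexError; skipped.
4. `except IndexError` matches → `seq.append('D')` → seq = ['Y', 'D'].
5. finally always runs: `seq.append('T')` → seq = ['Y', 'D', 'T'].
Result: ['Y', 'D', 'T']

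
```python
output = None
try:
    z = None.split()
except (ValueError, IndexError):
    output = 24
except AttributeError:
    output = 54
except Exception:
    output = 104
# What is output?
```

Step-by-step execution trace:
1. `z = None.split()` raises AttributeError.
2. `except (ValueError, IndexError)` does not match AttributeError; skipped.
3. `except AttributeError` matches (exact type match) → output = 54.
4. `except Exception` is not reached.
Result: 54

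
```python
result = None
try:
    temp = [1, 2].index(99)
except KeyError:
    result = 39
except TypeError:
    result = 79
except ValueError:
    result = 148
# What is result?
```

Step-by-step execution trace:
1. `temp = [1, 2].index(99)` raises ValueError.
2. `except KeyError` does not match ValueError; skipped.
3. `except TypeError` does not match ValueError; skipped.
4. `except ValueError` matches → result = 148.
Result: 148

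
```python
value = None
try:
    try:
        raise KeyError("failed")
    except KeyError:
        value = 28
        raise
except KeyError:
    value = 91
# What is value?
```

Step-by-step execution trace:
1. Inner try: `raise KeyError("failed")` raises KeyError.
2. Inner `except KeyError` matches → value = 28.
3. bare `raise` re-raises the same KeyError.
4. Outer `except KeyError` matches → value = 91.
Result: 91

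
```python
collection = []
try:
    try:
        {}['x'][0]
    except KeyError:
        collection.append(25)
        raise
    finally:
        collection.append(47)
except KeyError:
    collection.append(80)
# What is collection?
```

Step-by-step execution trace:
1. Inner try: `{}['x'][0]` raises KeyError.
2. Inner `except KeyError` matches → `collection.append(25)` → collection = [25].
3. bare `raise` re-raises KeyError.
4. Inner `finally` runs during unwinding: `collection.append(47)` → collection = [25, 47].
5. Outer `except KeyError` matches → `collection.append(80)` → collection = [25, 47, 80].
Result: [25, 47, 80]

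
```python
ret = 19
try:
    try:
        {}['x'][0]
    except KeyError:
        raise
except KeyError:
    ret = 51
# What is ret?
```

Step-by-step execution trace:
1. Inner try: `{}['x'][0]` raises KeyError.
2. Inner `except KeyError` matches; bare `raise` re-raises the same KeyError.
3. Outer `except KeyError` matches → ret = 51.
Result: 51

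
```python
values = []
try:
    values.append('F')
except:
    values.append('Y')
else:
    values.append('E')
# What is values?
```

Step-by-step execution trace:
1. try: `values.append('F')` → values = ['F']. No exception raised.
2. `except` is skipped.
3. `else` runs (try completed without exception): `values.append('E')` → values = ['F', 'E'].
Result: ['F', 'E']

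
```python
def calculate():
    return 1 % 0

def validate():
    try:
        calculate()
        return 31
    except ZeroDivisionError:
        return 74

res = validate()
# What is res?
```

Step-by-step execution trace:
1. `validate()` calls `calculate()`.
2. `calculate()` evaluates `1 % 0`, which raises ZeroDivisionError; it propagates to the caller.
3. `return 31` is not reached.
4. `except ZeroDivisionError` in validate matches → returns 74.
5. res = 74.
Result: 74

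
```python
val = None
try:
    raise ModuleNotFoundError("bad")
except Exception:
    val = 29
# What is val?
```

Step-by-step execution trace:
1. `raise ModuleNotFoundError(...)` raises ModuleNotFoundError.
2. `except Exception` matches (ModuleNotFoundError is a subclass of Exception) → val = 29.
Result: 29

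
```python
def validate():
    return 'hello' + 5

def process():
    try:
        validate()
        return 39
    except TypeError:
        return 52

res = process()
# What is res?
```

Step-by-step execution trace:
1. `process()` calls `validate()`.
2. `validate()` evaluates `'hello' + 5`, which raises TypeError; it propagates to the caller.
3. `return 39` is not reached.
4. `except TypeError` in process matches → returns 52.
5. res = 52.
Result: 52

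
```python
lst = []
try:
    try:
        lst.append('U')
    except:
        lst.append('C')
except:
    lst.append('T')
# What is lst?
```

Step-by-step execution trace:
1. Inner try: `lst.append('U')` → lst = ['U']. No exception raised.
2. Inner `except` is skipped.
3. Inner try completes normally; outer `except` is skipped.
Result: ['U']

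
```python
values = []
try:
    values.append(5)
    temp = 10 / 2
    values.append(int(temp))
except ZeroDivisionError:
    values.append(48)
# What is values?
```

Step-by-step execution trace:
1. try: `values.append(5)` → values = [5].
2. `temp = 10 / 2` → temp = 5.0. No exception raised.
3. `values.append(int(temp))` → values = [5, 5].
4. `except ZeroDivisionError` is skipped (no exception was raised).
Result: [5, 5]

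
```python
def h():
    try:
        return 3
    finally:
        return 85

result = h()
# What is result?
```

Step-by-step execution trace:
1. `h()` enters try: `return 3` sets pending return value 3.
2. Before returning, `finally: return 85` runs and overrides the pending return.
3. h() returns 85 → result = 85.
Result: 85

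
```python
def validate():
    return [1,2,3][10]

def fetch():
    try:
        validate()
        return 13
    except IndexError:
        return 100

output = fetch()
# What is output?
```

Step-by-step execution trace:
1. `fetch()` calls `validate()`.
2. `validate()` evaluates `[1,2,3][10]`, which raises IndexError; it propagates to the caller.
3. `return 13` is not reached.
4. `except IndexError` in fetch matches → returns 100.
5. output = 100.
Result: 100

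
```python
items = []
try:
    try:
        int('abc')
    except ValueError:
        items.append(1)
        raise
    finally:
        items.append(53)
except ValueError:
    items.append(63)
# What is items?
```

Step-by-step execution trace:
1. Inner try: `int('abc')` raises ValueError.
2. Inner `except ValueError` matches → `items.append(1)` → items = [1].
3. bare `raise` re-raises ValueError.
4. Inner `finally` runs during unwinding: `items.append(53)` → items = [1, 53].
5. Outer `except ValueError` matches → `items.append(63)` → items = [1, 53, 63].
Result: [1, 53, 63]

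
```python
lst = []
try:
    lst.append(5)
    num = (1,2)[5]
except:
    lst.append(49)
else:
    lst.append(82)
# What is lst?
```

Step-by-step execution trace:
1. try: `lst.append(5)` → lst = [5].
2. `num = (1,2)[5]` raises IndexError.
3. bare `except` matches → `lst.append(49)` → lst = [5, 49].
4. `else` is skipped (an exception was raised).
Result: [5, 49]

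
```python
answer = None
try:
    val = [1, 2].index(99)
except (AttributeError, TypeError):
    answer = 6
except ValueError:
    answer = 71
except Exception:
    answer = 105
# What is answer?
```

Step-by-step execution trace:
1. `val = [1, 2].index(99)` raises ValueError.
2. `except (AttributeError, TypeError)` does not match ValueError; skipped.
3. `except ValueError` matches (exact type match) → answer = 71.
4. `except Exception` is not reached.
Result: 71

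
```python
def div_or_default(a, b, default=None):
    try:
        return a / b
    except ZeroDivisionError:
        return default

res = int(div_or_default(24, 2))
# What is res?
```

Step-by-step execution trace:
1. `div_or_default(24, 2)` enters try: `return 24 / 2` → returns 12.0. No exception raised.
2. `except ZeroDivisionError` is skipped.
3. `int(12.0)` → 12 → res = 12.
Result: 12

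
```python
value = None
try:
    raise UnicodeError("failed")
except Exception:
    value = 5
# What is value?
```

Step-by-step execution trace:
1. `raise UnicodeError(...)` raises UnicodeError.
2. `except Exception` matches (UnicodeError is a subclass of Exception) → value = 5.
Result: 5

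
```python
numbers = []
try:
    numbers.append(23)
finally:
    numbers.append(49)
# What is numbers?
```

Step-by-step execution trace:
1. try: `numbers.append(23)` → numbers = [23].
2. The try body completes without raising.
3. finally always runs: `numbers.append(49)` → numbers = [23, 49].
Result: [23, 49]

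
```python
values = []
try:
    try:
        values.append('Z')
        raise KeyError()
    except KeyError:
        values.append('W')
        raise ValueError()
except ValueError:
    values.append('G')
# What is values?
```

Step-by-step execution trace:
1. Inner try: `values.append('Z')` → values = ['Z'].
2. `raise KeyError()` raises KeyError.
3. Inner `except KeyError` matches → `values.append('W')` → values = ['Z', 'W'].
4. `raise ValueError()` raises ValueError; propagates to outer try.
5. Outer `except ValueError` matches → `values.append('G')` → values = ['Z', 'W', 'G'].
Result: ['Z', 'W', 'G']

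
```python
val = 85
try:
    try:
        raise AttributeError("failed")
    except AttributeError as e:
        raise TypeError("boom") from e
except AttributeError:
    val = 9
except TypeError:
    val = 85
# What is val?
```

Step-by-step execution trace:
1. Inner try raises AttributeError; inner `except AttributeError as e` catches it.
2. `raise TypeError(...) from e` raises TypeError (AttributeError is attached as __cause__, but only TypeError is active).
3. Outer `except AttributeError` does not match TypeError; skipped.
4. Outer `except TypeError` matches → val = 85.
Result: 85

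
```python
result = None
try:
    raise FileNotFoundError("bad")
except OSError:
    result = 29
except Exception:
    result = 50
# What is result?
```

Step-by-step execution trace:
1. `raise FileNotFoundError(...)` raises FileNotFoundError.
2. `except OSError` matches (FileNotFoundError is a subclass of OSError) → result = 29.
3. `except Exception` is not reached.
Result: 29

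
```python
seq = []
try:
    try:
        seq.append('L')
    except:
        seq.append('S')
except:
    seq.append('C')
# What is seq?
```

Step-by-step execution trace:
1. Inner try: `seq.append('L')` → seq = ['L']. No exception raised.
2. Inner `except` is skipped.
3. Inner try completes normally; outer `except` is skipped.
Result: ['L']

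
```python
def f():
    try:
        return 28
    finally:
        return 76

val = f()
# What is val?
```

Step-by-step execution trace:
1. `f()` enters try: `return 28` sets pending return value 28.
2. Before returning, `finally: return 76` runs and overrides the pending return.
3. f() returns 76 → val = 76.
Result: 76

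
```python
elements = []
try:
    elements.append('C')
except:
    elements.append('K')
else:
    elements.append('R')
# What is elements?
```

Step-by-step execution trace:
1. try: `elements.append('C')` → elements = ['C']. No exception raised.
2. `except` is skipped.
3. `else` runs (try completed without exception): `elements.append('R')` → elements = ['C', 'R'].
Result: ['C', 'R']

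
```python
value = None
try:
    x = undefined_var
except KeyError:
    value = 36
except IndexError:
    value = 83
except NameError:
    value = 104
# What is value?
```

Step-by-step execution trace:
1. `x = undefined_var` raises NameError.
2. `except KeyError` does not match NameError; skipped.
3. `except IndexError` does not match NameError; skipped.
4. `except NameError` matches → value = 104.
Result: 104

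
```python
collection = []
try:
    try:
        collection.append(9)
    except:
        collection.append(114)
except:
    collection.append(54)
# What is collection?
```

Step-by-step execution trace:
1. Inner try: `collection.append(9)` → collection = [9]. No exception raised.
2. Inner `except` is skipped.
3. Inner try completes normally; outer `except` is skipped.
Result: [9]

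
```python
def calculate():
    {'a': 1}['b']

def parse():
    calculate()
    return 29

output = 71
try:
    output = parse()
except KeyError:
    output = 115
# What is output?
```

Step-by-step execution trace:
1. output starts at 71.
2. try: `parse()` calls `calculate()`.
3. `calculate()` evaluates `{'a': 1}['b']`, which raises KeyError; it propagates through parse (uncaught).
4. `return 29` in parse is not reached; the assignment to output does not complete.
5. `except KeyError` matches → output = 115.
Result: 115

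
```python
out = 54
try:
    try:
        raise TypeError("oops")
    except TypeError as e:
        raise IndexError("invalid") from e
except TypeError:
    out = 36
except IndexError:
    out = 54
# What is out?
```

Step-by-step execution trace:
1. Inner try raises TypeError; inner `except TypeError as e` catches it.
2. `raise IndexError(...) from e` raises IndexError (TypeError is attached as __cause__, but only IndexError is active).
3. Outer `except TypeError` does not match IndexError; skipped.
4. Outer `except IndexError` matches → out = 54.
Result: 54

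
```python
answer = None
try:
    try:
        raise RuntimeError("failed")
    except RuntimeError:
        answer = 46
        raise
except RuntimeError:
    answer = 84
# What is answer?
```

Step-by-step execution trace:
1. Inner try: `raise RuntimeError("failed")` raises RuntimeError.
2. Inner `except RuntimeError` matches → answer = 46.
3. bare `raise` re-raises the same RuntimeError.
4. Outer `except RuntimeError` matches → answer = 84.
Result: 84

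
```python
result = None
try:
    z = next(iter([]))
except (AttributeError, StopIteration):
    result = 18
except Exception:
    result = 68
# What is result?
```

Step-by-step execution trace:
1. `z = next(iter([]))` raises StopIteration.
2. `except (AttributeError, StopIteration)` matches (StopIteration is in the tuple) → result = 18.
3. `except Exception` is not reached.
Result: 18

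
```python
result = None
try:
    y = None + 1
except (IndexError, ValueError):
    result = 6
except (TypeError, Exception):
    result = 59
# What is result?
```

Step-by-step execution trace:
1. `y = None + 1` raises TypeError.
2. `except (IndexError, ValueError)` does not match TypeError; skipped.
3. `except (TypeError, Exception)` matches (TypeError is in the tuple) → result = 59.
Result: 59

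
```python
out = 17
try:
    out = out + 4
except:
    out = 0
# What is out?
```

Step-by-step execution trace:
1. out starts at 17.
2. try: `out = out + 4` → out = 21. No exception raised.
3. `except` is skipped.
Result: 21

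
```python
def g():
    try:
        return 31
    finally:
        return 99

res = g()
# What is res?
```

Step-by-step execution trace:
1. `g()` enters try: `return 31` sets pending return value 31.
2. Before returning, `finally: return 99` runs and overrides the pending return.
3. g() returns 99 → res = 99.
Result: 99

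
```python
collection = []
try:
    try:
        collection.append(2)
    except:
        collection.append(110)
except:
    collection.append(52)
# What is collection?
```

Step-by-step execution trace:
1. Inner try: `collection.append(2)` → collection = [2]. No exception raised.
2. Inner `except` is skipped.
3. Inner try completes normally; outer `except` is skipped.
Result: [2]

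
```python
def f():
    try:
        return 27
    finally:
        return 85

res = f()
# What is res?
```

Step-by-step execution trace:
1. `f()` enters try: `return 27` sets pending return value 27.
2. Before returning, `finally: return 85` runs and overrides the pending return.
3. f() returns 85 → res = 85.
Result: 85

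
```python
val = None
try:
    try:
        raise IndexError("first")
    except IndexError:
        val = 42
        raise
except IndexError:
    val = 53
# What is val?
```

Step-by-step execution trace:
1. Inner try: `raise IndexError("first")` raises IndexError.
2. Inner `except IndexError` matches → val = 42.
3. bare `raise` re-raises the same IndexError.
4. Outer `except IndexError` matches → val = 53.
Result: 53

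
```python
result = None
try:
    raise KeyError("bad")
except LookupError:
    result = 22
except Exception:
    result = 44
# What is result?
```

Step-by-step execution trace:
1. `raise KeyError(...)` raises KeyError.
2. `except LookupError` matches (KeyError is a subclass of LookupError) → result = 22.
3. `except Exception` is not reached.
Result: 22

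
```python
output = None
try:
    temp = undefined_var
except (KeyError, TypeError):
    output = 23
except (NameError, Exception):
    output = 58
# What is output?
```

Step-by-step execution trace:
1. `temp = undefined_var` raises NameError.
2. `except (KeyError, TypeError)` does not match NameError; skipped.
3. `except (NameError, Exception)` matches (NameError is in the tuple) → output = 58.
Result: 58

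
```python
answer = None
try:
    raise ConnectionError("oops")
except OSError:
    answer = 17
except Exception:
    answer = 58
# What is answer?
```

Step-by-step execution trace:
1. `raise ConnectionError(...)` raises ConnectionError.
2. `except OSError` matches (ConnectionError is a subclass of OSError) → answer = 17.
3. `except Exception` is not reached.
Result: 17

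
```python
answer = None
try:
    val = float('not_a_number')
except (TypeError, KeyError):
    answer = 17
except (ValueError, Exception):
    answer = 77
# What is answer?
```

Step-by-step execution trace:
1. `val = float('not_a_number')` raises ValueError.
2. `except (TypeError, KeyError)` does not match ValueError; skipped.
3. `except (ValueError, Exception)` matches (ValueError is in the tuple) → answer = 77.
Result: 77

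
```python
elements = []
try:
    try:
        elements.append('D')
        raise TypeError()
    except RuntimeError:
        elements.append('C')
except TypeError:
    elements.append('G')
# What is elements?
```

Step-by-step execution trace:
1. Inner try: `elements.append('D')` → elements = ['D'].
2. `raise TypeError()` raises TypeError.
3. Inner `except RuntimeError` does not match TypeError; exception propagates to outer try.
4. Outer `except TypeError` matches → `elements.append('G')` → elements = ['D', 'G'].
Result: ['D', 'G']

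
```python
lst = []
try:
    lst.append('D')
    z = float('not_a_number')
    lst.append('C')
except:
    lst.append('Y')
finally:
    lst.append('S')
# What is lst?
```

Step-by-step execution trace:
1. try: `lst.append('D')` → lst = ['D'].
2. `z = float('not_a_number')` raises ValueError; `lst.append('C')` is not reached.
3. bare `except` matches → `lst.append('Y')` → lst = ['D', 'Y'].
4. finally always runs: `lst.append('S')` → lst = ['D', 'Y', 'S'].
Result: ['D', 'Y', 'S']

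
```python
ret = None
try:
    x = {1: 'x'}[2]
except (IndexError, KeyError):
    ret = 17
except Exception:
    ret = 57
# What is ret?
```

Step-by-step execution trace:
1. `x = {1: 'x'}[2]` raises KeyError.
2. `except (IndexError, KeyError)` matches (KeyError is in the tuple) → ret = 17.
3. `except Exception` is not reached.
Result: 17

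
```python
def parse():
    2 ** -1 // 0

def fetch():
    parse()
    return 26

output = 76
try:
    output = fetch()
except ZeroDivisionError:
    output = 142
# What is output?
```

Step-by-step execution trace:
1. output starts at 76.
2. try: `fetch()` calls `parse()`.
3. `parse()` evaluates `2 ** -1 // 0`, which raises ZeroDivisionError; it propagates through fetch (uncaught).
4. `return 26` in fetch is not reached; the assignment to output does not complete.
5. `except ZeroDivisionError` matches → output = 142.
Result: 142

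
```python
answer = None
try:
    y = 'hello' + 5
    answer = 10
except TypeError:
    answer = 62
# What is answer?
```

Step-by-step execution trace:
1. `y = 'hello' + 5` raises TypeError.
2. `answer = 10` is not reached.
3. `except TypeError` matches → answer = 62.
Result: 62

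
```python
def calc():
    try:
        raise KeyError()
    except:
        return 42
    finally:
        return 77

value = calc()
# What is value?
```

Step-by-step execution trace:
1. `calc()` enters try: `raise KeyError()` raises KeyError.
2. bare `except` matches → `return 42` sets pending return value 42.
3. Before returning, `finally: return 77` runs and overrides the pending return.
4. calc() returns 77 → value = 77.
Result: 77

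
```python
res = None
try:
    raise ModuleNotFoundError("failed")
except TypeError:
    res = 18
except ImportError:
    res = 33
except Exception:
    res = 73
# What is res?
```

Step-by-step execution trace:
1. `raise ModuleNotFoundError(...)` raises ModuleNotFoundError.
2. `except TypeError` does not match (ModuleNotFoundError is not a subclass of TypeError); skipped.
3. `except ImportError` matches (ModuleNotFoundError is a subclass of ImportError) → res = 33.
4. `except Exception` is not reached.
Result: 33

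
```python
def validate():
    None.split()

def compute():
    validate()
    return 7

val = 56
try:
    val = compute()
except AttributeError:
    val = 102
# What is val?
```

Step-by-step execution trace:
1. val starts at 56.
2. try: `compute()` calls `validate()`.
3. `validate()` evaluates `None.split()`, which raises AttributeError; it propagates through compute (uncaught).
4. `return 7` in compute is not reached; the assignment to val does not complete.
5. `except AttributeError` matches → val = 102.
Result: 102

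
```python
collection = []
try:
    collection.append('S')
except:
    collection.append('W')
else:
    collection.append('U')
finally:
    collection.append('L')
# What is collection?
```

Step-by-step execution trace:
1. try: `collection.append('S')` → collection = ['S']. No exception raised.
2. `except` is skipped.
3. `else` runs: `collection.append('U')` → collection = ['S', 'U'].
4. `finally` always runs: `collection.append('L')` → collection = ['S', 'U', 'L'].
Result: ['S', 'U', 'L']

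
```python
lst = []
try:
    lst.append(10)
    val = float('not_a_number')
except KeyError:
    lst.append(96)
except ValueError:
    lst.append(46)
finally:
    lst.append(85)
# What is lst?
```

Step-by-step execution trace:
1. try: `lst.append(10)` → lst = [10].
2. `val = float('not_a_number')` raises ValueError.
3. `except KeyError` does not match ValueError; skipped.
4. `except ValueError` matches → `lst.append(46)` → lst = [10, 46].
5. finally always runs: `lst.append(85)` → lst = [10, 46, 85].
Result: [10, 46, 85]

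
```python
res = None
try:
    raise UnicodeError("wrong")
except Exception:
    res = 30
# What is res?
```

Step-by-step execution trace:
1. `raise UnicodeError(...)` raises UnicodeError.
2. `except Exception` matches (UnicodeError is a subclass of Exception) → res = 30.
Result: 30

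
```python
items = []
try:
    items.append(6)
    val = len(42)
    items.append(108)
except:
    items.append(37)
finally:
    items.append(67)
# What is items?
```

Step-by-step execution trace:
1. try: `items.append(6)` → items = [6].
2. `val = len(42)` raises TypeError; `items.append(108)` is not reached.
3. bare `except` matches → `items.append(37)` → items = [6, 37].
4. finally always runs: `items.append(67)` → items = [6, 37, 67].
Result: [6, 37, 67]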